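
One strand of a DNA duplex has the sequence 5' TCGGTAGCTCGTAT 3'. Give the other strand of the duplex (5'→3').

5'-ATACGAGCTACCGA-3'

The complement of TCGGTAGCTCGTAT is AGCCATCGAGCATA (A↔T, G↔C). DNA strands are antiparallel, so the complementary strand runs 3'→5'; reversing gives the 5'→3' form.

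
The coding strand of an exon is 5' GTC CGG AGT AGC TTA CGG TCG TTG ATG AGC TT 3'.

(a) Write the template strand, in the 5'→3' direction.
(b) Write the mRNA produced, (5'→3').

(a) 5'-AAGCTCATCAACGACCGTAAGCTACTCCGGAC-3'
(b) 5′-GUCCGGAGUAGCUUACGGUCGUUGAUGAGCUU-3′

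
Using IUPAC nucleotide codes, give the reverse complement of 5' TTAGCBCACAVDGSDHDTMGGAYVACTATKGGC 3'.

5'-GCCMATAGTBRTCCKAHDHSCHBTGTGVGCTAA-3'

Standard pairs A↔T, G↔C; ambiguity codes pair Y↔R, M↔K, S↔S, B↔V, D↔H. Complement (AATCGVGTGTBHCSHDHAKCCTRBTGATAMCCG), then reverse for 5'→3'.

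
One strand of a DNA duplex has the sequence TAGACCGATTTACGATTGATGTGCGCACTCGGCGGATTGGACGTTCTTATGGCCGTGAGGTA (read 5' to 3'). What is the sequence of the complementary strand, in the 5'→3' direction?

Pairing A↔T and G↔C gives ATCTGGCTAAATGCTAACTACACGCGTGAGCCGCCTAACCTGCAAGAATACCGGCACTCCAT, running 3'→5'. Reverse for the 5'→3' convention.

5'-TACCTCACGGCCATAAGAACGTCCAATCCGCCGAGTGCGCACATCAATCGTAAATCGGTCTA-3'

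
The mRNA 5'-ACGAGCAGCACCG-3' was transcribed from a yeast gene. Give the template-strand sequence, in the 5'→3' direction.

5'-CGGTGCTGCTCGT-3'

Replace U with T to get the coding DNA strand: ACGAGCAGCACCG. The template strand is its reverse complement (complement TGCTCGTCGTGGC, then reverse).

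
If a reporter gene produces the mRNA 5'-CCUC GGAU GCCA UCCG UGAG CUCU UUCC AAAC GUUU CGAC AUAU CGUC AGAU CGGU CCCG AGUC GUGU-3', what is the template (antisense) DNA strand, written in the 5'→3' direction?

5'-ACACGACTCGGGACCGATCTGACGATATGTCGAAACGTTTGGAAAGAGCTCACGGATGGCATCCGAGG-3'

Replace U with T to get the coding DNA strand: CCTCGGATGCCATCCGTGAGCTCTTTCCAAACGTTTCGACATATCGTCAGATCGGTCCCGAGTCGTGT. The template strand is its reverse complement (complement GGAGCCTACGGTAGGCACTCGAGAAAGGTTTGCAAAGCTGTATAGCAGTCTAGCCAGGGCTCAGCACA, then reverse).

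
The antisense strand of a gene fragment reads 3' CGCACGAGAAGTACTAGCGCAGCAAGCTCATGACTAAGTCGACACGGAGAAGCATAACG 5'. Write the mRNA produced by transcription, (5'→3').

5'-GCGUGCUCUUCAUGAUCGCGUCGUUCGAGUACUGAUUCAGCUGUGCCUCUUCGUAUUGC-3'

Reading the template 3'→5' as shown, RNA polymerase pairs each base (A→U, T→A, G↔C) to build mRNA 5'→3' directly.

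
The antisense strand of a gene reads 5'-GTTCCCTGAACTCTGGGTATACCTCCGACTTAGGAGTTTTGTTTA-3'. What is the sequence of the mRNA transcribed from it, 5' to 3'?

The mRNA has the sequence of the coding strand (reverse complement of the template) with T→U. Reverse complement of GTTCCCTGAACTCTGGGTATACCTCCGACTTAGGAGTTTTGTTTA is TAAACAAAACTCCTAAGTCGGAGGTATACCCAGAGTTCAGGGAAC; then T→U.

5'-UAAACAAAACUCCUAAGUCGGAGGUAUACCCAGAGUUCAGGGAAC-3'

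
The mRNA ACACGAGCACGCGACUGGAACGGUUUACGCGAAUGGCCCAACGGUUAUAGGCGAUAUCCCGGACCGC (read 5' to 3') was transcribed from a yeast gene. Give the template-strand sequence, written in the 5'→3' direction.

5'-GCGGTCCGGGATATCGCCTATAACCGTTGGGCCATTCGCGTAAACCGTTCCAGTCGCGTGCTCGTGT-3'

Replace U with T to get the coding DNA strand: ACACGAGCACGCGACTGGAACGGTTTACGCGAATGGCCCAACGGTTATAGGCGATATCCCGGACCGC. The template strand is its reverse complement (complement TGTGCTCGTGCGCTGACCTTGCCAAATGCGCTTACCGGGTTGCCAATATCCGCTATAGGGCCTGGCG, then reverse).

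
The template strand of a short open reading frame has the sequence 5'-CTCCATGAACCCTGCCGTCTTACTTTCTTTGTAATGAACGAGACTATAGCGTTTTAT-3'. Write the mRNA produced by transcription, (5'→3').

RNA polymerase reads the template 3'→5' and synthesizes mRNA 5'→3' by base-pairing (A→U, T→A, G↔C). The complement of the template is GAGGTACTTGGGACGGCAGAATGAAAGAAACATTACTTGCTCTGATATCGCAAAATA; antiparallel, so 5'→3' the coding strand is ATAAAACGCTATAGTCTCGTTCATTACAAAGAAAGTAAGACGGCAGGGTTCATGGAG. Replace T with U for the mRNA.

5′-AUAAAACGCUAUAGUCUCGUUCAUUACAAAGAAAGUAAGACGGCAGGGUUCAUGGAG-3′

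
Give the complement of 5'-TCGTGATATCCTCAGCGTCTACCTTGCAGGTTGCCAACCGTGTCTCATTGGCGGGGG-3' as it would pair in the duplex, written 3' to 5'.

3'-AGCACTATAGGAGTCGCAGATGGAACGTCCAACGGTTGGCACAGAGTAACCGCCCCC-5'

Base-pairing A↔T, G↔C gives the complement. The complementary strand is antiparallel, so paired with a 5'→3' strand it runs 3'→5'.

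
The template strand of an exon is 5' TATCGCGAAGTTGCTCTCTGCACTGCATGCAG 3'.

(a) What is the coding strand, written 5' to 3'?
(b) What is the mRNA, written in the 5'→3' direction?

(a) 5'-CTGCATGCAGTGCAGAGAGCAACTTCGCGATA-3'
(b) 5'-CUGCAUGCAGUGCAGAGAGCAACUUCGCGAUA-3'

(a) The coding strand is the reverse complement of the template: complement ATAGCGCTTCAACGAGAGACGTGACGTACGTC, then reverse.
(b) mRNA has the coding-strand sequence with T→U.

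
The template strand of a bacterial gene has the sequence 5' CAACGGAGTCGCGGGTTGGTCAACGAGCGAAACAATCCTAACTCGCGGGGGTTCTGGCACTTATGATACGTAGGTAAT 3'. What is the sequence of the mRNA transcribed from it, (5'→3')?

The mRNA has the sequence of the coding strand (reverse complement of the template) with T→U. Reverse complement of CAACGGAGTCGCGGGTTGGTCAACGAGCGAAACAATCCTAACTCGCGGGGGTTCTGGCACTTATGATACGTAGGTAAT is ATTACCTACGTATCATAAGTGCCAGAACCCCCGCGAGTTAGGATTGTTTCGCTCGTTGACCAACCCGCGACTCCGTTG; then T→U.

5′-AUUACCUACGUAUCAUAAGUGCCAGAACCCCCGCGAGUUAGGAUUGUUUCGCUCGUUGACCAACCCGCGACUCCGUUG-3′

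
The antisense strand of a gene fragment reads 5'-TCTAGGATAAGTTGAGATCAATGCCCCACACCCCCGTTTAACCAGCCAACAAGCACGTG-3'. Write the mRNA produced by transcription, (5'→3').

5′-CACGUGCUUGUUGGCUGGUUAAACGGGGGUGUGGGGCAUUGAUCUCAACUUAUCCUAGA-3′

The mRNA has the sequence of the coding strand (reverse complement of the template) with T→U. Reverse complement of TCTAGGATAAGTTGAGATCAATGCCCCACACCCCCGTTTAACCAGCCAACAAGCACGTG is CACGTGCTTGTTGGCTGGTTAAACGGGGGTGTGGGGCATTGATCTCAACTTATCCTAGA; then T→U.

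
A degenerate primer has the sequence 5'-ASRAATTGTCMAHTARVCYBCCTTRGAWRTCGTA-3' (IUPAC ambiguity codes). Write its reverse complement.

5'-TACGAYWTCYAAGGVRGBYTADTKGACAATTYST-3'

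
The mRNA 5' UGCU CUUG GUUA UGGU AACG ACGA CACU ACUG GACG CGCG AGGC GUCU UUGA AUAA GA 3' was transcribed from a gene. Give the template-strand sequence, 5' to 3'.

Replace U with T to get the coding DNA strand: TGCTCTTGGTTATGGTAACGACGACACTACTGGACGCGCGAGGCGTCTTTGAATAAGA. The template strand is its reverse complement (complement ACGAGAACCAATACCATTGCTGCTGTGATGACCTGCGCGCTCCGCAGAAACTTATTCT, then reverse).

5′-TCTTATTCAAAGACGCCTCGCGCGTCCAGTAGTGTCGTCGTTACCATAACCAAGAGCA-3′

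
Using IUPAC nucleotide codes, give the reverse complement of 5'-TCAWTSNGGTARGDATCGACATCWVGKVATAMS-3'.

Standard pairs A↔T, G↔C; ambiguity codes pair R↔Y, M↔K, W↔W, S↔S, D↔H, V↔B, N↔N. Complement (AGTWASNCCATYCHTAGCTGTAGWBCMBTATKS), then reverse for 5'→3'.

5'-SKTATBMCBWGATGTCGATHCYTACCNSAWTGA-3'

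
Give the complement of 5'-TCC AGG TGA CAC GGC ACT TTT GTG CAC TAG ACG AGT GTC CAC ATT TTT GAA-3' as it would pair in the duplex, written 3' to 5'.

Base-pairing A↔T, G↔C gives the complement. The complementary strand is antiparallel, so paired with a 5'→3' strand it runs 3'→5'.

3'-AGGTCCACTGTGCCGTGAAAACACGTGATCTGCTCACAGGTGTAAAAACTT-5'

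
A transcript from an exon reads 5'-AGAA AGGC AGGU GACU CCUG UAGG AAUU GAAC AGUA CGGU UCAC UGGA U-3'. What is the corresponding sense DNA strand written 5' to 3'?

The coding DNA strand has the same 5'→3' sequence as the mRNA with U replaced by T.

5'-AGAAAGGCAGGTGACTCCTGTAGGAATTGAACAGTACGGTTCACTGGAT-3'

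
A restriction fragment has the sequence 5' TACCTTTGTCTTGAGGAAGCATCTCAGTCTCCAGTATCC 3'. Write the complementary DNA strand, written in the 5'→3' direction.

The complement of TACCTTTGTCTTGAGGAAGCATCTCAGTCTCCAGTATCC is ATGGAAACAGAACTCCTTCGTAGAGTCAGAGGTCATAGG (A↔T, G↔C). DNA strands are antiparallel, so the complementary strand runs 3'→5'; reversing gives the 5'→3' form.

5'-GGATACTGGAGACTGAGATGCTTCCTCAAGACAAAGGTA-3'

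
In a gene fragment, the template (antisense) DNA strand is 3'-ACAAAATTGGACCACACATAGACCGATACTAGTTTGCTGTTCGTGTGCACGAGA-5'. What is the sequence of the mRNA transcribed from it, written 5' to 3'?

5'-UGUUUUAACCUGGUGUGUAUCUGGCUAUGAUCAAACGACAAGCACACGUGCUCU-3'

Reading the template 3'→5' as shown, RNA polymerase pairs each base (A→U, T→A, G↔C) to build mRNA 5'→3' directly.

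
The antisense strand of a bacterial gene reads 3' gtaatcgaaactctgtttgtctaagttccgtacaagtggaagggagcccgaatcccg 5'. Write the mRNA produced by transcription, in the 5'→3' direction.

5'-CAUUAGCUUUGAGACAAACAGAUUCAAGGCAUGUUCACCUUCCCUCGGGCUUAGGGC-3'

Reading the template 3'→5' as shown, RNA polymerase pairs each base (A→U, T→A, G↔C) to build mRNA 5'→3' directly.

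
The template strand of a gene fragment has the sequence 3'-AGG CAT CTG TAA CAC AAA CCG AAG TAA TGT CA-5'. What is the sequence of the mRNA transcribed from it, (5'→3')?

5'-UCCGUAGACAUUGUGUUUGGCUUCAUUACAGU-3'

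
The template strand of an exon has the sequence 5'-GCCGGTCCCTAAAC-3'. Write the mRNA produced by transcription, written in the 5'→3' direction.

RNA polymerase reads the template 3'→5' and synthesizes mRNA 5'→3' by base-pairing (A→U, T→A, G↔C). The complement of the template is CGGCCAGGGATTTG; antiparallel, so 5'→3' the coding strand is GTTTAGGGACCGGC. Replace T with U for the mRNA.

5'-GUUUAGGGACCGGC-3'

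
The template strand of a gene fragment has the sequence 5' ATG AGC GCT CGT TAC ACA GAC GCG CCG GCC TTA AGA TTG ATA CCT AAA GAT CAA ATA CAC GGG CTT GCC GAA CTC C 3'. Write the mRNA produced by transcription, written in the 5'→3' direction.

5'-GGAGUUCGGCAAGCCCGUGUAUUUGAUCUUUAGGUAUCAAUCUUAAGGCCGGCGCGUCUGUGUAACGAGCGCUCAU-3'

The mRNA has the sequence of the coding strand (reverse complement of the template) with T→U. Reverse complement of ATGAGCGCTCGTTACACAGACGCGCCGGCCTTAAGATTGATACCTAAAGATCAAATACACGGGCTTGCCGAACTCC is GGAGTTCGGCAAGCCCGTGTATTTGATCTTTAGGTATCAATCTTAAGGCCGGCGCGTCTGTGTAACGAGCGCTCAT; then T→U.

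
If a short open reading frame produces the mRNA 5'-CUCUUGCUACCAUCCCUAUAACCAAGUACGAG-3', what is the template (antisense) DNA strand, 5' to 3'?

5'-CTCGTACTTGGTTATAGGGATGGTAGCAAGAG-3'

Replace U with T to get the coding DNA strand: CTCTTGCTACCATCCCTATAACCAAGTACGAG. The template strand is its reverse complement (complement GAGAACGATGGTAGGGATATTGGTTCATGCTC, then reverse).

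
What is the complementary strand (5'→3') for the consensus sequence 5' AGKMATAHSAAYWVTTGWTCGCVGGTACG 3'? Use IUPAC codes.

Standard pairs A↔T, G↔C; ambiguity codes pair Y↔R, M↔K, W↔W, S↔S, H↔D, V↔B. Complement (TCMKTATDSTTRWBAACWAGCGBCCATGC), then reverse for 5'→3'.

5'-CGTACCBGCGAWCAABWRTTSDTATKMCT-3'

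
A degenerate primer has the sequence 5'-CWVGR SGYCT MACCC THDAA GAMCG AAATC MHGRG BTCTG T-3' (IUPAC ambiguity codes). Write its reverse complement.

5'-ACAGAVCYCDKGATTTCGKTCTTHDAGGGTKAGRCSYCBWG-3'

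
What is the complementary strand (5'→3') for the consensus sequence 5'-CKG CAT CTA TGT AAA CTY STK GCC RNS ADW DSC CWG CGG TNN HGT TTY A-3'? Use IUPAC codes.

5'-TRAAACDNNACCGCWGGSHWHTSNYGGCMASRAGTTTACATAGATGCMG-3'

Standard pairs A↔T, G↔C; ambiguity codes pair R↔Y, K↔M, W↔W, S↔S, D↔H, N↔N. Complement (GMCGTAGATACATTTGARSAMCGGYNSTHWHSGGWCGCCANNDCAAART), then reverse for 5'→3'.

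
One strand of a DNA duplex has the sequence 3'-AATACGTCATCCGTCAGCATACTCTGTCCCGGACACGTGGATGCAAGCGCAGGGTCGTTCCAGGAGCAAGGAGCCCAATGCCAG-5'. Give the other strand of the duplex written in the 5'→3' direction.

5'-TTATGCAGTAGGCAGTCGTATGAGACAGGGCCTGTGCACCTACGTTCGCGTCCCAGCAAGGTCCTCGTTCCTCGGGTTACGGTC-3'

The strand is given 3'→5', so its complement runs 5'→3' in the same left-to-right order: pair each base A↔T, G↔C.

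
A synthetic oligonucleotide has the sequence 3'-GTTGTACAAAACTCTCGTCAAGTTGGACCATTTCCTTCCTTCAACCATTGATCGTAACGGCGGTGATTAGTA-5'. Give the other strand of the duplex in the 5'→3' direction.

5′-CAACATGTTTTGAGAGCAGTTCAACCTGGTAAAGGAAGGAAGTTGGTAACTAGCATTGCCGCCACTAATCAT-3′

The strand is given 3'→5', so its complement runs 5'→3' in the same left-to-right order: pair each base A↔T, G↔C.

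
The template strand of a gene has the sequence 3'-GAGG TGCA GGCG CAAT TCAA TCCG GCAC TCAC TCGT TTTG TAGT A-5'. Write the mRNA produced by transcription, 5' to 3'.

Reading the template 3'→5' as shown, RNA polymerase pairs each base (A→U, T→A, G↔C) to build mRNA 5'→3' directly.

5'-CUCCACGUCCGCGUUAAGUUAGGCCGUGAGUGAGCAAAACAUCAU-3'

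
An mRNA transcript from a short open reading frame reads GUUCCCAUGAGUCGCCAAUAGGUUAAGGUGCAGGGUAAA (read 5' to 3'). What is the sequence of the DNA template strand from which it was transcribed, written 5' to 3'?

Replace U with T to get the coding DNA strand: GTTCCCATGAGTCGCCAATAGGTTAAGGTGCAGGGTAAA. The template strand is its reverse complement (complement CAAGGGTACTCAGCGGTTATCCAATTCCACGTCCCATTT, then reverse).

5'-TTTACCCTGCACCTTAACCTATTGGCGACTCATGGGAAC-3'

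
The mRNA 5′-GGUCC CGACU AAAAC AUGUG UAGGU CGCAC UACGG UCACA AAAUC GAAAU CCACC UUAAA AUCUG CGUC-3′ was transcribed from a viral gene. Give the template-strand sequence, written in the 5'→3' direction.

5'-GACGCAGATTTTAAGGTGGATTTCGATTTTGTGACCGTAGTGCGACCTACACATGTTTTAGTCGGGACC-3'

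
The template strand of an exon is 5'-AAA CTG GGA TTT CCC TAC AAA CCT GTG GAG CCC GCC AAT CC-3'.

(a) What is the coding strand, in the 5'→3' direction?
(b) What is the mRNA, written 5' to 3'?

(a) The coding strand is the reverse complement of the template: complement TTTGACCCTAAAGGGATGTTTGGACACCTCGGGCGGTTAGG, then reverse.
(b) mRNA has the coding-strand sequence with T→U.

(a) 5'-GGATTGGCGGGCTCCACAGGTTTGTAGGGAAATCCCAGTTT-3'
(b) 5'-GGAUUGGCGGGCUCCACAGGUUUGUAGGGAAAUCCCAGUUU-3'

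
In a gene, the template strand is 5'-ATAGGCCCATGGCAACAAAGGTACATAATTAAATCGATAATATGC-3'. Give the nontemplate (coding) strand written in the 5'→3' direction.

The coding strand is complementary and antiparallel to the template: take the complement (A↔T, G↔C) and reverse.

5′-GCATATTATCGATTTAATTATGTACCTTTGTTGCCATGGGCCTAT-3′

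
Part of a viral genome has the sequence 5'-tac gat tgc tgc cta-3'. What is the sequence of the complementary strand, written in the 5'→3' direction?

5'-TAGGCAGCAATCGTA-3'

The complement of TACGATTGCTGCCTA is ATGCTAACGACGGAT (A↔T, G↔C). DNA strands are antiparallel, so the complementary strand runs 3'→5'; reversing gives the 5'→3' form.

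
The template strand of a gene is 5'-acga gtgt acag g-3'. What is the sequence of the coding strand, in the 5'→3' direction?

5'-CCTGTACACTCGT-3'

The coding strand is complementary and antiparallel to the template: take the complement (A↔T, G↔C) and reverse.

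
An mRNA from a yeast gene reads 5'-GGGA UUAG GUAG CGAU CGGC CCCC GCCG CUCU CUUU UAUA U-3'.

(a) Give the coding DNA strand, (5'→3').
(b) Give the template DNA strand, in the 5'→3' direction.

(a) 5'-GGGATTAGGTAGCGATCGGCCCCCGCCGCTCTCTTTTATAT-3'
(b) 5'-ATATAAAAGAGAGCGGCGGGGGCCGATCGCTACCTAATCCC-3'

(a) The coding strand matches the mRNA with U→T.
(b) The template strand is the reverse complement of the coding strand.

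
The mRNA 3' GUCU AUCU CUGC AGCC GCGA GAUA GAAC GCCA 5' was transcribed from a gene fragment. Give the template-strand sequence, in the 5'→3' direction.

Written 5'→3' the mRNA is ACCGCAAGAUAGAGCGCCGACGUCUCUAUCUG, so the coding DNA strand is ACCGCAAGATAGAGCGCCGACGTCTCTATCTG. The template is its reverse complement.

5'-CAGATAGAGACGTCGGCGCTCTATCTTGCGGT-3'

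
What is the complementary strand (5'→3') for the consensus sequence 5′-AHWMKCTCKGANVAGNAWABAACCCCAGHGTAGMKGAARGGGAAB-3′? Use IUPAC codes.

5'-VTTCCCYTTCMKCTACDCTGGGGTTVTWTNCTBNTCMGAGMKWDT-3'

Standard pairs A↔T, G↔C; ambiguity codes pair R↔Y, M↔K, W↔W, B↔V, H↔D, N↔N. Complement (TDWKMGAGMCTNBTCNTWTVTTGGGGTCDCATCKMCTTYCCCTTV), then reverse for 5'→3'.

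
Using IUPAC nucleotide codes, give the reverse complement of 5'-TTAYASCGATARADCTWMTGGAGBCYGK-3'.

5′-MCRGVCTCCAKWAGHTYTATCGSTRTAA-3′

Standard pairs A↔T, G↔C; ambiguity codes pair R↔Y, M↔K, W↔W, S↔S, B↔V, D↔H. Complement (AATRTSGCTATYTHGAWKACCTCVGRCM), then reverse for 5'→3'.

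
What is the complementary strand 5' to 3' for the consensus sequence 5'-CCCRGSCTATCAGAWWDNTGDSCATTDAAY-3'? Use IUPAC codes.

Standard pairs A↔T, G↔C; ambiguity codes pair R↔Y, W↔W, S↔S, D↔H, N↔N. Complement (GGGYCSGATAGTCTWWHNACHSGTAAHTTR), then reverse for 5'→3'.

5'-RTTHAATGSHCANHWWTCTGATAGSCYGGG-3'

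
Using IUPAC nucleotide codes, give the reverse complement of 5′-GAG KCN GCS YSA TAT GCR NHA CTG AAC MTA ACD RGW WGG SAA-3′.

5'-TTSCCWWCYHGTTAKGTTCAGTDNYGCATATSRSGCNGMCTC-3'

Standard pairs A↔T, G↔C; ambiguity codes pair R↔Y, M↔K, W↔W, S↔S, D↔H, N↔N. Complement (CTCMGNCGSRSTATACGYNDTGACTTGKATTGHYCWWCCSTT), then reverse for 5'→3'.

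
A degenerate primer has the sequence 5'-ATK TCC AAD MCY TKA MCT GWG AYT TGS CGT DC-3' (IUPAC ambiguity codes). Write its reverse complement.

5'-GHACGSCAARTCWCAGKTMARGKHTTGGAMAT-3'

Standard pairs A↔T, G↔C; ambiguity codes pair Y↔R, M↔K, W↔W, S↔S, D↔H. Complement (TAMAGGTTHKGRAMTKGACWCTRAACSGCAHG), then reverse for 5'→3'.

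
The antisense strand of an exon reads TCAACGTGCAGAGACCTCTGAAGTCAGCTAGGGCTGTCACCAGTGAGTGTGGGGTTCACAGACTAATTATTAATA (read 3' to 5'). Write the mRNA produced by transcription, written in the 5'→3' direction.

Reading the template 3'→5' as shown, RNA polymerase pairs each base (A→U, T→A, G↔C) to build mRNA 5'→3' directly.

5'-AGUUGCACGUCUCUGGAGACUUCAGUCGAUCCCGACAGUGGUCACUCACACCCCAAGUGUCUGAUUAAUAAUUAU-3'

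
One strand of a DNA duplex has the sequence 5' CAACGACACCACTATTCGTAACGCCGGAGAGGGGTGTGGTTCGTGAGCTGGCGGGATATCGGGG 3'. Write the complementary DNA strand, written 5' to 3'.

5'-CCCCGATATCCCGCCAGCTCACGAACCACACCCCTCTCCGGCGTTACGAATAGTGGTGTCGTTG-3'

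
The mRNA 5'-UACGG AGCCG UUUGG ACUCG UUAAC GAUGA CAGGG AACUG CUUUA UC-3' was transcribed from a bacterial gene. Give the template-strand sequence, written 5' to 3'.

Replace U with T to get the coding DNA strand: TACGGAGCCGTTTGGACTCGTTAACGATGACAGGGAACTGCTTTATC. The template strand is its reverse complement (complement ATGCCTCGGCAAACCTGAGCAATTGCTACTGTCCCTTGACGAAATAG, then reverse).

5'-GATAAAGCAGTTCCCTGTCATCGTTAACGAGTCCAAACGGCTCCGTA-3'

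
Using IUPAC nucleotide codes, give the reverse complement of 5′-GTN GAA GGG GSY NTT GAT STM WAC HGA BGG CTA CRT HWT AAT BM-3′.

5′-KVATTAWDAYGTAGCCVTCDGTWKASATCAANRSCCCCTTCNAC-3′

Standard pairs A↔T, G↔C; ambiguity codes pair R↔Y, M↔K, W↔W, S↔S, B↔V, H↔D, N↔N. Complement (CANCTTCCCCSRNAACTASAKWTGDCTVCCGATGYADWATTAVK), then reverse for 5'→3'.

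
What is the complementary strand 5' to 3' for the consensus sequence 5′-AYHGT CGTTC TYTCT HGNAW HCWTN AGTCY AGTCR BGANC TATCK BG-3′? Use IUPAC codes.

Standard pairs A↔T, G↔C; ambiguity codes pair R↔Y, K↔M, W↔W, B↔V, H↔D, N↔N. Complement (TRDCAGCAAGARAGADCNTWDGWANTCAGRTCAGYVCTNGATAGMVC), then reverse for 5'→3'.

5'-CVMGATAGNTCVYGACTRGACTNAWGDWTNCDAGARAGAACGACDRT-3'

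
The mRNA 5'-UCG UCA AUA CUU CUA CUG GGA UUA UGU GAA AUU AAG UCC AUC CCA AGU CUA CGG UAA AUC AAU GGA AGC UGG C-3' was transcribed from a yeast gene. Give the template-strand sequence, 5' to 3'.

Replace U with T to get the coding DNA strand: TCGTCAATACTTCTACTGGGATTATGTGAAATTAAGTCCATCCCAAGTCTACGGTAAATCAATGGAAGCTGGC. The template strand is its reverse complement (complement AGCAGTTATGAAGATGACCCTAATACACTTTAATTCAGGTAGGGTTCAGATGCCATTTAGTTACCTTCGACCG, then reverse).

5′-GCCAGCTTCCATTGATTTACCGTAGACTTGGGATGGACTTAATTTCACATAATCCCAGTAGAAGTATTGACGA-3′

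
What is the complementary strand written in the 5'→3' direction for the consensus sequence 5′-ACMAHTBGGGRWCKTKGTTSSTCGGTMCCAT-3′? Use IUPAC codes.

Standard pairs A↔T, G↔C; ambiguity codes pair R↔Y, M↔K, W↔W, S↔S, B↔V, H↔D. Complement (TGKTDAVCCCYWGMAMCAASSAGCCAKGGTA), then reverse for 5'→3'.

5'-ATGGKACCGASSAACMAMGWYCCCVADTKGT-3'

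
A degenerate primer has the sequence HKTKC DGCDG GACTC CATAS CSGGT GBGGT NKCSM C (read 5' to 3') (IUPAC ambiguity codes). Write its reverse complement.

5'-GKSGMNACCVCACCSGSTATGGAGTCCHGCHGMAMD-3'

Standard pairs A↔T, G↔C; ambiguity codes pair M↔K, S↔S, B↔V, D↔H, N↔N. Complement (DMAMGHCGHCCTGAGGTATSGSCCACVCCANMGSKG), then reverse for 5'→3'.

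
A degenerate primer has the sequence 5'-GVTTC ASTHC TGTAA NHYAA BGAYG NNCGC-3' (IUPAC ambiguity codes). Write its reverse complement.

5'-GCGNNCRTCVTTRDNTTACAGDASTGAABC-3'

Standard pairs A↔T, G↔C; ambiguity codes pair Y↔R, S↔S, B↔V, H↔D, N↔N. Complement (CBAAGTSADGACATTNDRTTVCTRCNNGCG), then reverse for 5'→3'.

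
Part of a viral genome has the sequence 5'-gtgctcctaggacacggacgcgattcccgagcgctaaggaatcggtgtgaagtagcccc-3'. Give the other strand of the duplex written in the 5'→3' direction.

The complement of GTGCTCCTAGGACACGGACGCGATTCCCGAGCGCTAAGGAATCGGTGTGAAGTAGCCCC is CACGAGGATCCTGTGCCTGCGCTAAGGGCTCGCGATTCCTTAGCCACACTTCATCGGGG (A↔T, G↔C). DNA strands are antiparallel, so the complementary strand runs 3'→5'; reversing gives the 5'→3' form.

5'-GGGGCTACTTCACACCGATTCCTTAGCGCTCGGGAATCGCGTCCGTGTCCTAGGAGCAC-3'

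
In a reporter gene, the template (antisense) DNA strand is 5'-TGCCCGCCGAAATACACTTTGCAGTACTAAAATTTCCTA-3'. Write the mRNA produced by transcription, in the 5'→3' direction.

The mRNA has the sequence of the coding strand (reverse complement of the template) with T→U. Reverse complement of TGCCCGCCGAAATACACTTTGCAGTACTAAAATTTCCTA is TAGGAAATTTTAGTACTGCAAAGTGTATTTCGGCGGGCA; then T→U.

5′-UAGGAAAUUUUAGUACUGCAAAGUGUAUUUCGGCGGGCA-3′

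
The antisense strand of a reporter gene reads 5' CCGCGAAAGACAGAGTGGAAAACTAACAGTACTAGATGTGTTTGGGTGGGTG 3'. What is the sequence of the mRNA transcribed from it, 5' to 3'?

RNA polymerase reads the template 3'→5' and synthesizes mRNA 5'→3' by base-pairing (A→U, T→A, G↔C). The complement of the template is GGCGCTTTCTGTCTCACCTTTTGATTGTCATGATCTACACAAACCCACCCAC; antiparallel, so 5'→3' the coding strand is CACCCACCCAAACACATCTAGTACTGTTAGTTTTCCACTCTGTCTTTCGCGG. Replace T with U for the mRNA.

5'-CACCCACCCAAACACAUCUAGUACUGUUAGUUUUCCACUCUGUCUUUCGCGG-3'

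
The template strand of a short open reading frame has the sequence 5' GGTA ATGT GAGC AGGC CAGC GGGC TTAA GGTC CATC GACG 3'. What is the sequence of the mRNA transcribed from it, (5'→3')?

5′-CGUCGAUGGACCUUAAGCCCGCUGGCCUGCUCACAUUACC-3′

RNA polymerase reads the template 3'→5' and synthesizes mRNA 5'→3' by base-pairing (A→U, T→A, G↔C). The complement of the template is CCATTACACTCGTCCGGTCGCCCGAATTCCAGGTAGCTGC; antiparallel, so 5'→3' the coding strand is CGTCGATGGACCTTAAGCCCGCTGGCCTGCTCACATTACC. Replace T with U for the mRNA.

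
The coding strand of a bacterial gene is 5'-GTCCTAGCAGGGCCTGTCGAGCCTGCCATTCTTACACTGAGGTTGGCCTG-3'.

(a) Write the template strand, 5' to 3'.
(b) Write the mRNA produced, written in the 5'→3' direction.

(a) 5'-CAGGCCAACCTCAGTGTAAGAATGGCAGGCTCGACAGGCCCTGCTAGGAC-3'
(b) 5'-GUCCUAGCAGGGCCUGUCGAGCCUGCCAUUCUUACACUGAGGUUGGCCUG-3'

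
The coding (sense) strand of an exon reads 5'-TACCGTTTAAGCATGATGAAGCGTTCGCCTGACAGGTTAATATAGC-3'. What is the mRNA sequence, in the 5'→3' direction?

5'-UACCGUUUAAGCAUGAUGAAGCGUUCGCCUGACAGGUUAAUAUAGC-3'

The mRNA is synthesized from the template strand, so it matches the coding strand with T replaced by U.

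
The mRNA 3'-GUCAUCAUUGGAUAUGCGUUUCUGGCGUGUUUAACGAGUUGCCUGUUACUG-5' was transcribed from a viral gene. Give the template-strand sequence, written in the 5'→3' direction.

5'-CAGTAGTAACCTATACGCAAAGACCGCACAAATTGCTCAACGGACAATGAC-3'

Written 5'→3' the mRNA is GUCAUUGUCCGUUGAGCAAUUUGUGCGGUCUUUGCGUAUAGGUUACUACUG, so the coding DNA strand is GTCATTGTCCGTTGAGCAATTTGTGCGGTCTTTGCGTATAGGTTACTACTG. The template is its reverse complement.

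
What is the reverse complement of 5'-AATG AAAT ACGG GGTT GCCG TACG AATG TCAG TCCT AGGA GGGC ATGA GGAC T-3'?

Reading the sequence 3'→5' and pairing each base (A↔T, G↔C) gives the reverse complement directly.

5′-AGTCCTCATGCCCTCCTAGGACTGACATTCGTACGGCAACCCCGTATTTCATT-3′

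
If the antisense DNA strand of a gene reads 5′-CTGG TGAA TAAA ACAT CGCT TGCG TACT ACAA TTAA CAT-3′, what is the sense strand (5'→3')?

5'-ATGTTAATTGTAGTACGCAAGCGATGTTTTATTCACCAG-3'

The coding strand is complementary and antiparallel to the template: take the complement (A↔T, G↔C) and reverse.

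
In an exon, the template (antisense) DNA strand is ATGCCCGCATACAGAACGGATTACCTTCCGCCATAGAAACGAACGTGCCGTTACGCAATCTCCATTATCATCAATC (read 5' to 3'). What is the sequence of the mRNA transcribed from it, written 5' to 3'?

5'-GAUUGAUGAUAAUGGAGAUUGCGUAACGGCACGUUCGUUUCUAUGGCGGAAGGUAAUCCGUUCUGUAUGCGGGCAU-3'

RNA polymerase reads the template 3'→5' and synthesizes mRNA 5'→3' by base-pairing (A→U, T→A, G↔C). The complement of the template is TACGGGCGTATGTCTTGCCTAATGGAAGGCGGTATCTTTGCTTGCACGGCAATGCGTTAGAGGTAATAGTAGTTAG; antiparallel, so 5'→3' the coding strand is GATTGATGATAATGGAGATTGCGTAACGGCACGTTCGTTTCTATGGCGGAAGGTAATCCGTTCTGTATGCGGGCAT. Replace T with U for the mRNA.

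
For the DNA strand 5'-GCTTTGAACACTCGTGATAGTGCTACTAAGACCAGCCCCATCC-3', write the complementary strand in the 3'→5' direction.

3′-CGAAACTTGTGAGCACTATCACGATGATTCTGGTCGGGGTAGG-5′

Base-pairing A↔T, G↔C gives the complement. The complementary strand is antiparallel, so paired with a 5'→3' strand it runs 3'→5'.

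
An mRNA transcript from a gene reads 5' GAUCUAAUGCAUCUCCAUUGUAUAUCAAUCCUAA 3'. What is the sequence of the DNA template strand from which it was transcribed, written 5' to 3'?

5′-TTAGGATTGATATACAATGGAGATGCATTAGATC-3′

Replace U with T to get the coding DNA strand: GATCTAATGCATCTCCATTGTATATCAATCCTAA. The template strand is its reverse complement (complement CTAGATTACGTAGAGGTAACATATAGTTAGGATT, then reverse).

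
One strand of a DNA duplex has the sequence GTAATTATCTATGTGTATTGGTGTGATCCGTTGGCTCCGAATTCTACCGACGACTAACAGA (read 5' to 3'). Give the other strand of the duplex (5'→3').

5'-TCTGTTAGTCGTCGGTAGAATTCGGAGCCAACGGATCACACCAATACACATAGATAATTAC-3'

Pairing A↔T and G↔C gives CATTAATAGATACACATAACCACACTAGGCAACCGAGGCTTAAGATGGCTGCTGATTGTCT, running 3'→5'. Reverse for the 5'→3' convention.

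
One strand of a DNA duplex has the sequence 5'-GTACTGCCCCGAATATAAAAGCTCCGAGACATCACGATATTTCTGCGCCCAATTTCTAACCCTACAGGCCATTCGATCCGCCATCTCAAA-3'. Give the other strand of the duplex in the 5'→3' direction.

5'-TTTGAGATGGCGGATCGAATGGCCTGTAGGGTTAGAAATTGGGCGCAGAAATATCGTGATGTCTCGGAGCTTTTATATTCGGGGCAGTAC-3'

The complement of GTACTGCCCCGAATATAAAAGCTCCGAGACATCACGATATTTCTGCGCCCAATTTCTAACCCTACAGGCCATTCGATCCGCCATCTCAAA is CATGACGGGGCTTATATTTTCGAGGCTCTGTAGTGCTATAAAGACGCGGGTTAAAGATTGGGATGTCCGGTAAGCTAGGCGGTAGAGTTT (A↔T, G↔C). DNA strands are antiparallel, so the complementary strand runs 3'→5'; reversing gives the 5'→3' form.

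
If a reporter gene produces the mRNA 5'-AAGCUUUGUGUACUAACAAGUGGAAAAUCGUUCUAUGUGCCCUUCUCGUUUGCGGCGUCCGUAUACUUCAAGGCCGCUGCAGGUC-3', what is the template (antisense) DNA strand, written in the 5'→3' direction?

Replace U with T to get the coding DNA strand: AAGCTTTGTGTACTAACAAGTGGAAAATCGTTCTATGTGCCCTTCTCGTTTGCGGCGTCCGTATACTTCAAGGCCGCTGCAGGTC. The template strand is its reverse complement (complement TTCGAAACACATGATTGTTCACCTTTTAGCAAGATACACGGGAAGAGCAAACGCCGCAGGCATATGAAGTTCCGGCGACGTCCAG, then reverse).

5′-GACCTGCAGCGGCCTTGAAGTATACGGACGCCGCAAACGAGAAGGGCACATAGAACGATTTTCCACTTGTTAGTACACAAAGCTT-3′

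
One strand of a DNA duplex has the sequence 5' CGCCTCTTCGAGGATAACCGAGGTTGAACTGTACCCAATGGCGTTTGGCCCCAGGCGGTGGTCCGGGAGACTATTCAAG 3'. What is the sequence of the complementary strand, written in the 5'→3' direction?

5'-CTTGAATAGTCTCCCGGACCACCGCCTGGGGCCAAACGCCATTGGGTACAGTTCAACCTCGGTTATCCTCGAAGAGGCG-3'

The complement of CGCCTCTTCGAGGATAACCGAGGTTGAACTGTACCCAATGGCGTTTGGCCCCAGGCGGTGGTCCGGGAGACTATTCAAG is GCGGAGAAGCTCCTATTGGCTCCAACTTGACATGGGTTACCGCAAACCGGGGTCCGCCACCAGGCCCTCTGATAAGTTC (A↔T, G↔C). DNA strands are antiparallel, so the complementary strand runs 3'→5'; reversing gives the 5'→3' form.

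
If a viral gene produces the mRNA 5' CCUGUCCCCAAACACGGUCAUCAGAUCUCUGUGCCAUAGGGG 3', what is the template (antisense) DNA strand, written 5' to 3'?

Replace U with T to get the coding DNA strand: CCTGTCCCCAAACACGGTCATCAGATCTCTGTGCCATAGGGG. The template strand is its reverse complement (complement GGACAGGGGTTTGTGCCAGTAGTCTAGAGACACGGTATCCCC, then reverse).

5'-CCCCTATGGCACAGAGATCTGATGACCGTGTTTGGGGACAGG-3'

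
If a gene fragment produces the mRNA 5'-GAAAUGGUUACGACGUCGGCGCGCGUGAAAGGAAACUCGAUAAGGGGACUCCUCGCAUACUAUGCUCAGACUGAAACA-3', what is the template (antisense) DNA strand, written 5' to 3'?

Replace U with T to get the coding DNA strand: GAAATGGTTACGACGTCGGCGCGCGTGAAAGGAAACTCGATAAGGGGACTCCTCGCATACTATGCTCAGACTGAAACA. The template strand is its reverse complement (complement CTTTACCAATGCTGCAGCCGCGCGCACTTTCCTTTGAGCTATTCCCCTGAGGAGCGTATGATACGAGTCTGACTTTGT, then reverse).

5'-TGTTTCAGTCTGAGCATAGTATGCGAGGAGTCCCCTTATCGAGTTTCCTTTCACGCGCGCCGACGTCGTAACCATTTC-3'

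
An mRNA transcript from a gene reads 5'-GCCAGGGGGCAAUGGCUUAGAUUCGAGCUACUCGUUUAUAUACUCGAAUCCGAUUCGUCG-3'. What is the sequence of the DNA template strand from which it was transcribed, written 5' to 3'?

5'-CGACGAATCGGATTCGAGTATATAAACGAGTAGCTCGAATCTAAGCCATTGCCCCCTGGC-3'

Replace U with T to get the coding DNA strand: GCCAGGGGGCAATGGCTTAGATTCGAGCTACTCGTTTATATACTCGAATCCGATTCGTCG. The template strand is its reverse complement (complement CGGTCCCCCGTTACCGAATCTAAGCTCGATGAGCAAATATATGAGCTTAGGCTAAGCAGC, then reverse).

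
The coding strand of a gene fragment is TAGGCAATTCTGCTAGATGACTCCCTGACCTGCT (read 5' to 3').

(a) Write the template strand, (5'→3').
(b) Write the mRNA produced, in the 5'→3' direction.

(a) The template strand is the reverse complement of the coding strand: complement ATCCGTTAAGACGATCTACTGAGGGACTGGACGA, then reverse.
(b) mRNA matches the coding strand with T→U.

(a) 5'-AGCAGGTCAGGGAGTCATCTAGCAGAATTGCCTA-3'
(b) 5'-UAGGCAAUUCUGCUAGAUGACUCCCUGACCUGCU-3'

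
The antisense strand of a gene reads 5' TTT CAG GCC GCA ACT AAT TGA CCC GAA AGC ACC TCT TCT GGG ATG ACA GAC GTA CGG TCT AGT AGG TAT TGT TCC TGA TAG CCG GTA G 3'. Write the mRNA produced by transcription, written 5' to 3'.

RNA polymerase reads the template 3'→5' and synthesizes mRNA 5'→3' by base-pairing (A→U, T→A, G↔C). The complement of the template is AAAGTCCGGCGTTGATTAACTGGGCTTTCGTGGAGAAGACCCTACTGTCTGCATGCCAGATCATCCATAACAAGGACTATCGGCCATC; antiparallel, so 5'→3' the coding strand is CTACCGGCTATCAGGAACAATACCTACTAGACCGTACGTCTGTCATCCCAGAAGAGGTGCTTTCGGGTCAATTAGTTGCGGCCTGAAA. Replace T with U for the mRNA.

5'-CUACCGGCUAUCAGGAACAAUACCUACUAGACCGUACGUCUGUCAUCCCAGAAGAGGUGCUUUCGGGUCAAUUAGUUGCGGCCUGAAA-3'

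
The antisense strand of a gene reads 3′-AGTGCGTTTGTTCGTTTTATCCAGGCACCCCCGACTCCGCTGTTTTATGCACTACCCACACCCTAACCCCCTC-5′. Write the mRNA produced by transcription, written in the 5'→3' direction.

5′-UCACGCAAACAAGCAAAAUAGGUCCGUGGGGGCUGAGGCGACAAAAUACGUGAUGGGUGUGGGAUUGGGGGAG-3′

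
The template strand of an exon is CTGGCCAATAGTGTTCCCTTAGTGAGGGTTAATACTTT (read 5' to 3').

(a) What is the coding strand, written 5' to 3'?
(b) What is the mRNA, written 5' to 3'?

(a) The coding strand is the reverse complement of the template: complement GACCGGTTATCACAAGGGAATCACTCCCAATTATGAAA, then reverse.
(b) mRNA has the coding-strand sequence with T→U.

(a) 5'-AAAGTATTAACCCTCACTAAGGGAACACTATTGGCCAG-3'
(b) 5'-AAAGUAUUAACCCUCACUAAGGGAACACUAUUGGCCAG-3'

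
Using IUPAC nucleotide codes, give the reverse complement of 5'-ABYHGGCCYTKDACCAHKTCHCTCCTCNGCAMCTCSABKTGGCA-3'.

Standard pairs A↔T, G↔C; ambiguity codes pair Y↔R, M↔K, S↔S, B↔V, D↔H, N↔N. Complement (TVRDCCGGRAMHTGGTDMAGDGAGGAGNCGTKGAGSTVMACCGT), then reverse for 5'→3'.

5'-TGCCAMVTSGAGKTGCNGAGGAGDGAMDTGGTHMARGGCCDRVT-3'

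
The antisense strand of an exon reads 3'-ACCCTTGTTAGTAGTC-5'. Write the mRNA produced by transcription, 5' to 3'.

Reading the template 3'→5' as shown, RNA polymerase pairs each base (A→U, T→A, G↔C) to build mRNA 5'→3' directly.

5'-UGGGAACAAUCAUCAG-3'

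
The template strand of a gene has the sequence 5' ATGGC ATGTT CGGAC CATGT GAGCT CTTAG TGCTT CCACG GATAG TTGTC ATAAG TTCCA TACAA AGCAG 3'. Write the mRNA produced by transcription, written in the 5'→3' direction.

5′-CUGCUUUGUAUGGAACUUAUGACAACUAUCCGUGGAAGCACUAAGAGCUCACAUGGUCCGAACAUGCCAU-3′

The mRNA has the sequence of the coding strand (reverse complement of the template) with T→U. Reverse complement of ATGGCATGTTCGGACCATGTGAGCTCTTAGTGCTTCCACGGATAGTTGTCATAAGTTCCATACAAAGCAG is CTGCTTTGTATGGAACTTATGACAACTATCCGTGGAAGCACTAAGAGCTCACATGGTCCGAACATGCCAT; then T→U.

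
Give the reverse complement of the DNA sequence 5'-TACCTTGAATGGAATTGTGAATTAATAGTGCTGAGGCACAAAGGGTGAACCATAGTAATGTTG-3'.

Complement each base (A↔T, G↔C): ATGGAACTTACCTTAACACTTAATTATCACGACTCCGTGTTTCCCACTTGGTATCATTACAAC. Then reverse.

5′-CAACATTACTATGGTTCACCCTTTGTGCCTCAGCACTATTAATTCACAATTCCATTCAAGGTA-3′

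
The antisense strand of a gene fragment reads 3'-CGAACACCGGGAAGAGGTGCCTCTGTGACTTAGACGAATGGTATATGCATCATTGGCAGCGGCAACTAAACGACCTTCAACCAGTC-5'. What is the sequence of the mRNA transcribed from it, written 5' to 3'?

Reading the template 3'→5' as shown, RNA polymerase pairs each base (A→U, T→A, G↔C) to build mRNA 5'→3' directly.

5'-GCUUGUGGCCCUUCUCCACGGAGACACUGAAUCUGCUUACCAUAUACGUAGUAACCGUCGCCGUUGAUUUGCUGGAAGUUGGUCAG-3'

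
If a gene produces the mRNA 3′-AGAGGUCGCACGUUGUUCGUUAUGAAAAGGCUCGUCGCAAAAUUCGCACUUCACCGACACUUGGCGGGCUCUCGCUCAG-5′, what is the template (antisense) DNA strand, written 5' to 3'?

5'-TCTCCAGCGTGCAACAAGCAATACTTTTCCGAGCAGCGTTTTAAGCGTGAAGTGGCTGTGAACCGCCCGAGAGCGAGTC-3'

Written 5'→3' the mRNA is GACUCGCUCUCGGGCGGUUCACAGCCACUUCACGCUUAAAACGCUGCUCGGAAAAGUAUUGCUUGUUGCACGCUGGAGA, so the coding DNA strand is GACTCGCTCTCGGGCGGTTCACAGCCACTTCACGCTTAAAACGCTGCTCGGAAAAGTATTGCTTGTTGCACGCTGGAGA. The template is its reverse complement.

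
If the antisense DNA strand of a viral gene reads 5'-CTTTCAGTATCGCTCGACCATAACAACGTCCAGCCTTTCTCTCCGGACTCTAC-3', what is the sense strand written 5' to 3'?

5'-GTAGAGTCCGGAGAGAAAGGCTGGACGTTGTTATGGTCGAGCGATACTGAAAG-3'

The coding strand is complementary and antiparallel to the template: take the complement (A↔T, G↔C) and reverse.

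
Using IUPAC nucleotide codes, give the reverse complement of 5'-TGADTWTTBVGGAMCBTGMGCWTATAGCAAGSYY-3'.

Standard pairs A↔T, G↔C; ambiguity codes pair Y↔R, M↔K, W↔W, S↔S, B↔V, D↔H. Complement (ACTHAWAAVBCCTKGVACKCGWATATCGTTCSRR), then reverse for 5'→3'.

5′-RRSCTTGCTATAWGCKCAVGKTCCBVAAWAHTCA-3′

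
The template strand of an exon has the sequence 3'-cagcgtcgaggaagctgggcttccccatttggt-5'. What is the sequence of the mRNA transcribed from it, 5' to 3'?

5'-GUCGCAGCUCCUUCGACCCGAAGGGGUAAACCA-3'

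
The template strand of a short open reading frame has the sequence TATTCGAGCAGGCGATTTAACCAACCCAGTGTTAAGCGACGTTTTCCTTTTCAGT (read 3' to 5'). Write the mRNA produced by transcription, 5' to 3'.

Reading the template 3'→5' as shown, RNA polymerase pairs each base (A→U, T→A, G↔C) to build mRNA 5'→3' directly.

5'-AUAAGCUCGUCCGCUAAAUUGGUUGGGUCACAAUUCGCUGCAAAAGGAAAAGUCA-3'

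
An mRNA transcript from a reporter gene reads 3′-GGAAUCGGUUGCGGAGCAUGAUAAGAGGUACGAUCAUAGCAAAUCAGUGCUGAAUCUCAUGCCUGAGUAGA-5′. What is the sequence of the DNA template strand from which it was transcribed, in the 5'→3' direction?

Written 5'→3' the mRNA is AGAUGAGUCCGUACUCUAAGUCGUGACUAAACGAUACUAGCAUGGAGAAUAGUACGAGGCGUUGGCUAAGG, so the coding DNA strand is AGATGAGTCCGTACTCTAAGTCGTGACTAAACGATACTAGCATGGAGAATAGTACGAGGCGTTGGCTAAGG. The template is its reverse complement.

5'-CCTTAGCCAACGCCTCGTACTATTCTCCATGCTAGTATCGTTTAGTCACGACTTAGAGTACGGACTCATCT-3'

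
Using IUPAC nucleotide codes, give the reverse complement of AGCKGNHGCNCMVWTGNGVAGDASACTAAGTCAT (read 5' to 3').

5′-ATGACTTAGTSTHCTBCNCAWBKGNGCDNCMGCT-3′

Standard pairs A↔T, G↔C; ambiguity codes pair M↔K, W↔W, S↔S, D↔H, V↔B, N↔N. Complement (TCGMCNDCGNGKBWACNCBTCHTSTGATTCAGTA), then reverse for 5'→3'.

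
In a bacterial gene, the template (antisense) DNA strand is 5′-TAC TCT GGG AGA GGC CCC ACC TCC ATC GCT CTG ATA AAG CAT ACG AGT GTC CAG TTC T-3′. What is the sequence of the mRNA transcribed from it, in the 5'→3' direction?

RNA polymerase reads the template 3'→5' and synthesizes mRNA 5'→3' by base-pairing (A→U, T→A, G↔C). The complement of the template is ATGAGACCCTCTCCGGGGTGGAGGTAGCGAGACTATTTCGTATGCTCACAGGTCAAGA; antiparallel, so 5'→3' the coding strand is AGAACTGGACACTCGTATGCTTTATCAGAGCGATGGAGGTGGGGCCTCTCCCAGAGTA. Replace T with U for the mRNA.

5'-AGAACUGGACACUCGUAUGCUUUAUCAGAGCGAUGGAGGUGGGGCCUCUCCCAGAGUA-3'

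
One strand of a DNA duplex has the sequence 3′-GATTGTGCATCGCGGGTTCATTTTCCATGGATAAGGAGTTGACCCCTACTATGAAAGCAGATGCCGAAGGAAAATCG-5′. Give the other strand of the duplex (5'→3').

5'-CTAACACGTAGCGCCCAAGTAAAAGGTACCTATTCCTCAACTGGGGATGATACTTTCGTCTACGGCTTCCTTTTAGC-3'

The strand is given 3'→5', so its complement runs 5'→3' in the same left-to-right order: pair each base A↔T, G↔C.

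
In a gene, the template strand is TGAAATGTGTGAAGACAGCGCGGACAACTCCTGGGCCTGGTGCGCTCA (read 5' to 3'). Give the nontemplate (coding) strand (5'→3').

The coding strand is complementary and antiparallel to the template: take the complement (A↔T, G↔C) and reverse.

5'-TGAGCGCACCAGGCCCAGGAGTTGTCCGCGCTGTCTTCACACATTTCA-3'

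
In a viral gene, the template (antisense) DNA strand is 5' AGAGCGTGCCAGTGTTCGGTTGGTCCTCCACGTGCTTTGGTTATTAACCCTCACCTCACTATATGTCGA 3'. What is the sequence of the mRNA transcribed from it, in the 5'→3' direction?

The mRNA has the sequence of the coding strand (reverse complement of the template) with T→U. Reverse complement of AGAGCGTGCCAGTGTTCGGTTGGTCCTCCACGTGCTTTGGTTATTAACCCTCACCTCACTATATGTCGA is TCGACATATAGTGAGGTGAGGGTTAATAACCAAAGCACGTGGAGGACCAACCGAACACTGGCACGCTCT; then T→U.

5'-UCGACAUAUAGUGAGGUGAGGGUUAAUAACCAAAGCACGUGGAGGACCAACCGAACACUGGCACGCUCU-3'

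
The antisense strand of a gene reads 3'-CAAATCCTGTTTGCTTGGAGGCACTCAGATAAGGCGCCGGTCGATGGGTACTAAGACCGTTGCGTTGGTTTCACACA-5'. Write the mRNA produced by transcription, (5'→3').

Reading the template 3'→5' as shown, RNA polymerase pairs each base (A→U, T→A, G↔C) to build mRNA 5'→3' directly.

5'-GUUUAGGACAAACGAACCUCCGUGAGUCUAUUCCGCGGCCAGCUACCCAUGAUUCUGGCAACGCAACCAAAGUGUGU-3'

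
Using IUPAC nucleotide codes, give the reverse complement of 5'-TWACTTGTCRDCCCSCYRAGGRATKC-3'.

5'-GMATYCCTYRGSGGGHYGACAAGTWA-3'

Standard pairs A↔T, G↔C; ambiguity codes pair R↔Y, K↔M, W↔W, S↔S, D↔H. Complement (AWTGAACAGYHGGGSGRYTCCYTAMG), then reverse for 5'→3'.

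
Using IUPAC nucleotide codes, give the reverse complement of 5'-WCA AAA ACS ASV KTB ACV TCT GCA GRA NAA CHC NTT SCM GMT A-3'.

Standard pairs A↔T, G↔C; ambiguity codes pair R↔Y, M↔K, W↔W, S↔S, B↔V, H↔D, N↔N. Complement (WGTTTTTGSTSBMAVTGBAGACGTCYTNTTGDGNAASGKCKAT), then reverse for 5'→3'.

5′-TAKCKGSAANGDGTTNTYCTGCAGABGTVAMBSTSGTTTTTGW-3′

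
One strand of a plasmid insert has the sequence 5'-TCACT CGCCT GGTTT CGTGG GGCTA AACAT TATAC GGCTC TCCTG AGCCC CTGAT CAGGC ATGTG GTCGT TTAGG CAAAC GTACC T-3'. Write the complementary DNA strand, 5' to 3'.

Pairing A↔T and G↔C gives AGTGAGCGGACCAAAGCACCCCGATTTGTAATATGCCGAGAGGACTCGGGGACTAGTCCGTACACCAGCAAATCCGTTTGCATGGA, running 3'→5'. Reverse for the 5'→3' convention.

5'-AGGTACGTTTGCCTAAACGACCACATGCCTGATCAGGGGCTCAGGAGAGCCGTATAATGTTTAGCCCCACGAAACCAGGCGAGTGA-3'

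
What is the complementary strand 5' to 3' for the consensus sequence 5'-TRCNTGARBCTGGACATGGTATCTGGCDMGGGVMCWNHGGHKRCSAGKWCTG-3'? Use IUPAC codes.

5'-CAGWMCTSGYMDCCDNWGKBCCCKHGCCAGATACCATGTCCAGVYTCANGYA-3'

Standard pairs A↔T, G↔C; ambiguity codes pair R↔Y, M↔K, W↔W, S↔S, B↔V, D↔H, N↔N. Complement (AYGNACTYVGACCTGTACCATAGACCGHKCCCBKGWNDCCDMYGSTCMWGAC), then reverse for 5'→3'.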